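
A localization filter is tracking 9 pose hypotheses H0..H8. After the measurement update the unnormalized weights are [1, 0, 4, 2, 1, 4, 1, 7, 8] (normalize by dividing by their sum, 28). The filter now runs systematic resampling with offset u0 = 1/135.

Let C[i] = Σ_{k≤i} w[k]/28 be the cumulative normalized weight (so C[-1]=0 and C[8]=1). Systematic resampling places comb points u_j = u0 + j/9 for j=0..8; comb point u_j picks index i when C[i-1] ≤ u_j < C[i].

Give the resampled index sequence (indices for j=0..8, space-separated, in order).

C = [1/28, 1/28, 5/28, 1/4, 2/7, 3/7, 13/28, 5/7, 1]
j=0: u_0=1/135 ∈ [0, 1/28) → index 0
j=1: u_1=16/135 ∈ [1/28, 5/28) → index 2
j=2: u_2=31/135 ∈ [5/28, 1/4) → index 3
j=3: u_3=46/135 ∈ [2/7, 3/7) → index 5
j=4: u_4=61/135 ∈ [3/7, 13/28) → index 6
j=5: u_5=76/135 ∈ [13/28, 5/7) → index 7
j=6: u_6=91/135 ∈ [13/28, 5/7) → index 7
j=7: u_7=106/135 ∈ [5/7, 1) → index 8
j=8: u_8=121/135 ∈ [5/7, 1) → index 8

0 2 3 5 6 7 7 8 8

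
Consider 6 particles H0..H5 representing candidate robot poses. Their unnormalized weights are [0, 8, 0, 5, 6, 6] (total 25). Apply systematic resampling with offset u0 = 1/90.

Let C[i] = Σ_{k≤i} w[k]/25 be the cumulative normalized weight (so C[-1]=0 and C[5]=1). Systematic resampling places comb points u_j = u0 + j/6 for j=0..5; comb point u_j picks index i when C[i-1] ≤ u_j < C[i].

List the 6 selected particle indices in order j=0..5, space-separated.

1 1 3 3 4 5

C = [0, 8/25, 8/25, 13/25, 19/25, 1]
j=0: u_0=1/90 ∈ [0, 8/25) → index 1
j=1: u_1=8/45 ∈ [0, 8/25) → index 1
j=2: u_2=31/90 ∈ [8/25, 13/25) → index 3
j=3: u_3=23/45 ∈ [8/25, 13/25) → index 3
j=4: u_4=61/90 ∈ [13/25, 19/25) → index 4
j=5: u_5=38/45 ∈ [19/25, 1) → index 5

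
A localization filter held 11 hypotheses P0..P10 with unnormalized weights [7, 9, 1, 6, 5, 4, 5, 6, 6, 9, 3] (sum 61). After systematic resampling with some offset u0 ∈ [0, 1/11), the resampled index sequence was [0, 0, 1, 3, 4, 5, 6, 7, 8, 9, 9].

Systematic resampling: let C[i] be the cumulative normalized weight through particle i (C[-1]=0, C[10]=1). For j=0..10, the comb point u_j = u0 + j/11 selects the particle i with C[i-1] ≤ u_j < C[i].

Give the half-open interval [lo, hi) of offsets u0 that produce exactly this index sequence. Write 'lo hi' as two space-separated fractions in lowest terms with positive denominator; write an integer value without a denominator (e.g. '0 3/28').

C = [7/61, 16/61, 17/61, 23/61, 28/61, 32/61, 37/61, 43/61, 49/61, 58/61, 1]
j=0 picked index 0: u0 ∈ [0, 7/61)
j=1 picked index 0: u0 ∈ [-1/11, 16/671)
j=2 picked index 1: u0 ∈ [-45/671, 54/671)
j=3 picked index 3: u0 ∈ [4/671, 70/671)
j=4 picked index 4: u0 ∈ [9/671, 64/671)
j=5 picked index 5: u0 ∈ [3/671, 47/671)
j=6 picked index 6: u0 ∈ [-14/671, 41/671)
j=7 picked index 7: u0 ∈ [-20/671, 46/671)
j=8 picked index 8: u0 ∈ [-15/671, 51/671)
j=9 picked index 9: u0 ∈ [-10/671, 89/671)
j=10 picked index 9: u0 ∈ [-71/671, 28/671)
intersection: [9/671, 16/671)

9/671 16/671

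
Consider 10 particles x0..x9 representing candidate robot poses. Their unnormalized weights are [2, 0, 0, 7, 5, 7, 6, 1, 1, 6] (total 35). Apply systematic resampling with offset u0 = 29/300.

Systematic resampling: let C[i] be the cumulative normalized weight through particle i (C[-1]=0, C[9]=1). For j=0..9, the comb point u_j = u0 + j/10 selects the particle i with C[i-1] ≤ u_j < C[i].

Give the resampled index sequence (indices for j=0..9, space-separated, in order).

C = [2/35, 2/35, 2/35, 9/35, 2/5, 3/5, 27/35, 4/5, 29/35, 1]
j=0: u_0=29/300 ∈ [2/35, 9/35) → index 3
j=1: u_1=59/300 ∈ [2/35, 9/35) → index 3
j=2: u_2=89/300 ∈ [9/35, 2/5) → index 4
j=3: u_3=119/300 ∈ [9/35, 2/5) → index 4
j=4: u_4=149/300 ∈ [2/5, 3/5) → index 5
j=5: u_5=179/300 ∈ [2/5, 3/5) → index 5
j=6: u_6=209/300 ∈ [3/5, 27/35) → index 6
j=7: u_7=239/300 ∈ [27/35, 4/5) → index 7
j=8: u_8=269/300 ∈ [29/35, 1) → index 9
j=9: u_9=299/300 ∈ [29/35, 1) → index 9

3 3 4 4 5 5 6 7 9 9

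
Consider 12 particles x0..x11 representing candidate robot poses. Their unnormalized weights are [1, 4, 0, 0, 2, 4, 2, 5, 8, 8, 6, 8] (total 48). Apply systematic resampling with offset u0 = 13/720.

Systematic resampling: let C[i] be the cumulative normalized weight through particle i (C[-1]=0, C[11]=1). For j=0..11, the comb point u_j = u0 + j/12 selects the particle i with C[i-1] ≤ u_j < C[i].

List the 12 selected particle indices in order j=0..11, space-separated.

C = [1/48, 5/48, 5/48, 5/48, 7/48, 11/48, 13/48, 3/8, 13/24, 17/24, 5/6, 1]
j=0: u_0=13/720 ∈ [0, 1/48) → index 0
j=1: u_1=73/720 ∈ [1/48, 5/48) → index 1
j=2: u_2=133/720 ∈ [7/48, 11/48) → index 5
j=3: u_3=193/720 ∈ [11/48, 13/48) → index 6
j=4: u_4=253/720 ∈ [13/48, 3/8) → index 7
j=5: u_5=313/720 ∈ [3/8, 13/24) → index 8
j=6: u_6=373/720 ∈ [3/8, 13/24) → index 8
j=7: u_7=433/720 ∈ [13/24, 17/24) → index 9
j=8: u_8=493/720 ∈ [13/24, 17/24) → index 9
j=9: u_9=553/720 ∈ [17/24, 5/6) → index 10
j=10: u_10=613/720 ∈ [5/6, 1) → index 11
j=11: u_11=673/720 ∈ [5/6, 1) → index 11

0 1 5 6 7 8 8 9 9 10 11 11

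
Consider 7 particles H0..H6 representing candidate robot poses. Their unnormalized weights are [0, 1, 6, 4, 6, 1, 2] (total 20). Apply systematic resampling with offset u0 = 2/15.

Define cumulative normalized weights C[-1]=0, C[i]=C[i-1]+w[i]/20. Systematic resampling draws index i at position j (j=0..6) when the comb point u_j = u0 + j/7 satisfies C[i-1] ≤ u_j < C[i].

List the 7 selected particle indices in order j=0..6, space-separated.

2 2 3 4 4 4 6

C = [0, 1/20, 7/20, 11/20, 17/20, 9/10, 1]
j=0: u_0=2/15 ∈ [1/20, 7/20) → index 2
j=1: u_1=29/105 ∈ [1/20, 7/20) → index 2
j=2: u_2=44/105 ∈ [7/20, 11/20) → index 3
j=3: u_3=59/105 ∈ [11/20, 17/20) → index 4
j=4: u_4=74/105 ∈ [11/20, 17/20) → index 4
j=5: u_5=89/105 ∈ [11/20, 17/20) → index 4
j=6: u_6=104/105 ∈ [9/10, 1) → index 6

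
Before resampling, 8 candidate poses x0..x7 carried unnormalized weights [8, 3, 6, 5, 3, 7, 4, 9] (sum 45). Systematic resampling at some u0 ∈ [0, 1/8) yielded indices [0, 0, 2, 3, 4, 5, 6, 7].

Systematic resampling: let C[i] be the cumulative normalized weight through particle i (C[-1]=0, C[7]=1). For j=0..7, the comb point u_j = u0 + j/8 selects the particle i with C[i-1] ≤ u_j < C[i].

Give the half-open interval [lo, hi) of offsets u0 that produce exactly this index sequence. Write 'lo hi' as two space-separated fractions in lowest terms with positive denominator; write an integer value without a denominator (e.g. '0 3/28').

C = [8/45, 11/45, 17/45, 22/45, 5/9, 32/45, 4/5, 1]
j=0 picked index 0: u0 ∈ [0, 8/45)
j=1 picked index 0: u0 ∈ [-1/8, 19/360)
j=2 picked index 2: u0 ∈ [-1/180, 23/180)
j=3 picked index 3: u0 ∈ [1/360, 41/360)
j=4 picked index 4: u0 ∈ [-1/90, 1/18)
j=5 picked index 5: u0 ∈ [-5/72, 31/360)
j=6 picked index 6: u0 ∈ [-7/180, 1/20)
j=7 picked index 7: u0 ∈ [-3/40, 1/8)
intersection: [1/360, 1/20)

1/360 1/20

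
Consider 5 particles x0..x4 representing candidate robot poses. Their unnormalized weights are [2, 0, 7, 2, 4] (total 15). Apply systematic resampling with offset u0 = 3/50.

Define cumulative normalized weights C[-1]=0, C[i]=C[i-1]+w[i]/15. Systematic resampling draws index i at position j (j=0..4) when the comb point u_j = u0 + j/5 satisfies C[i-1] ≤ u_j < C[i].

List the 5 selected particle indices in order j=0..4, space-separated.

0 2 2 3 4

C = [2/15, 2/15, 3/5, 11/15, 1]
j=0: u_0=3/50 ∈ [0, 2/15) → index 0
j=1: u_1=13/50 ∈ [2/15, 3/5) → index 2
j=2: u_2=23/50 ∈ [2/15, 3/5) → index 2
j=3: u_3=33/50 ∈ [3/5, 11/15) → index 3
j=4: u_4=43/50 ∈ [11/15, 1) → index 4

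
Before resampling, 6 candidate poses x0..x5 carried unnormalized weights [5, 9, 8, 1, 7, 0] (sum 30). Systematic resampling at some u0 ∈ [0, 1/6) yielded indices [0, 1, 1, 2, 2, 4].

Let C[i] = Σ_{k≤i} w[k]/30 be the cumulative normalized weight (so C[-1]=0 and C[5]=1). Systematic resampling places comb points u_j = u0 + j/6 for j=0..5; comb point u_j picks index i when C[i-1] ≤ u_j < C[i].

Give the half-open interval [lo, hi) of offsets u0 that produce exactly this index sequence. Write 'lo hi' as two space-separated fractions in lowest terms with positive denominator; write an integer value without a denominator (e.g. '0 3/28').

C = [1/6, 7/15, 11/15, 23/30, 1, 1]
j=0 picked index 0: u0 ∈ [0, 1/6)
j=1 picked index 1: u0 ∈ [0, 3/10)
j=2 picked index 1: u0 ∈ [-1/6, 2/15)
j=3 picked index 2: u0 ∈ [-1/30, 7/30)
j=4 picked index 2: u0 ∈ [-1/5, 1/15)
j=5 picked index 4: u0 ∈ [-1/15, 1/6)
intersection: [0, 1/15)

0 1/15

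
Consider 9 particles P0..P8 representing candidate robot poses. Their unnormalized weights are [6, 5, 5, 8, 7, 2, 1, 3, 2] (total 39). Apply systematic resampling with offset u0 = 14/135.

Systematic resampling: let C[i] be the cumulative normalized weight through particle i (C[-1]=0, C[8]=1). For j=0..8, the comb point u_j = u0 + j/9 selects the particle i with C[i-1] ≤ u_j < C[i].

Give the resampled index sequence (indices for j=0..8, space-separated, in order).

C = [2/13, 11/39, 16/39, 8/13, 31/39, 11/13, 34/39, 37/39, 1]
j=0: u_0=14/135 ∈ [0, 2/13) → index 0
j=1: u_1=29/135 ∈ [2/13, 11/39) → index 1
j=2: u_2=44/135 ∈ [11/39, 16/39) → index 2
j=3: u_3=59/135 ∈ [16/39, 8/13) → index 3
j=4: u_4=74/135 ∈ [16/39, 8/13) → index 3
j=5: u_5=89/135 ∈ [8/13, 31/39) → index 4
j=6: u_6=104/135 ∈ [8/13, 31/39) → index 4
j=7: u_7=119/135 ∈ [34/39, 37/39) → index 7
j=8: u_8=134/135 ∈ [37/39, 1) → index 8

0 1 2 3 3 4 4 7 8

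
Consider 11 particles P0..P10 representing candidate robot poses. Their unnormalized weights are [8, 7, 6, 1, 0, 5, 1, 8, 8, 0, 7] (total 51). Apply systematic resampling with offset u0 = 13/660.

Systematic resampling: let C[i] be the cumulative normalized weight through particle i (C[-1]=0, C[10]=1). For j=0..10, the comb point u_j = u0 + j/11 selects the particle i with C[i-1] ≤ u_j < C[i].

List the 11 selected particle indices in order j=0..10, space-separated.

C = [8/51, 5/17, 7/17, 22/51, 22/51, 9/17, 28/51, 12/17, 44/51, 44/51, 1]
j=0: u_0=13/660 ∈ [0, 8/51) → index 0
j=1: u_1=73/660 ∈ [0, 8/51) → index 0
j=2: u_2=133/660 ∈ [8/51, 5/17) → index 1
j=3: u_3=193/660 ∈ [8/51, 5/17) → index 1
j=4: u_4=23/60 ∈ [5/17, 7/17) → index 2
j=5: u_5=313/660 ∈ [22/51, 9/17) → index 5
j=6: u_6=373/660 ∈ [28/51, 12/17) → index 7
j=7: u_7=433/660 ∈ [28/51, 12/17) → index 7
j=8: u_8=493/660 ∈ [12/17, 44/51) → index 8
j=9: u_9=553/660 ∈ [12/17, 44/51) → index 8
j=10: u_10=613/660 ∈ [44/51, 1) → index 10

0 0 1 1 2 5 7 7 8 8 10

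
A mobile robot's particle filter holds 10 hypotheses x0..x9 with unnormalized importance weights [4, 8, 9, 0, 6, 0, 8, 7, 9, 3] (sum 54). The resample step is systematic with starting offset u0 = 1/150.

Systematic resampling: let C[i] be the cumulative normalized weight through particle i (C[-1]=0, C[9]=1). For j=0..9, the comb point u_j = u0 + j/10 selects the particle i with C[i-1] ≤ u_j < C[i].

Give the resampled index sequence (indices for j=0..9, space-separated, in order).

0 1 1 2 4 6 6 7 8 8

C = [2/27, 2/9, 7/18, 7/18, 1/2, 1/2, 35/54, 7/9, 17/18, 1]
j=0: u_0=1/150 ∈ [0, 2/27) → index 0
j=1: u_1=8/75 ∈ [2/27, 2/9) → index 1
j=2: u_2=31/150 ∈ [2/27, 2/9) → index 1
j=3: u_3=23/75 ∈ [2/9, 7/18) → index 2
j=4: u_4=61/150 ∈ [7/18, 1/2) → index 4
j=5: u_5=38/75 ∈ [1/2, 35/54) → index 6
j=6: u_6=91/150 ∈ [1/2, 35/54) → index 6
j=7: u_7=53/75 ∈ [35/54, 7/9) → index 7
j=8: u_8=121/150 ∈ [7/9, 17/18) → index 8
j=9: u_9=68/75 ∈ [7/9, 17/18) → index 8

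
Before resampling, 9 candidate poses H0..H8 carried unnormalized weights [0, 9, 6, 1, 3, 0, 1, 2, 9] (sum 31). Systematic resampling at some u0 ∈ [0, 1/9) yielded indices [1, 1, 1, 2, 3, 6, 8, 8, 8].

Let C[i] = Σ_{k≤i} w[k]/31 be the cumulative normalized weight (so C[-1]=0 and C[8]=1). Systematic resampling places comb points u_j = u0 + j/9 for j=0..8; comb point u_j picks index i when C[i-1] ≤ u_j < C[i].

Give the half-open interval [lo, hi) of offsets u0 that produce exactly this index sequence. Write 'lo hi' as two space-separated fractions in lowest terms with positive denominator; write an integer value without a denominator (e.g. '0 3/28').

16/279 19/279

C = [0, 9/31, 15/31, 16/31, 19/31, 19/31, 20/31, 22/31, 1]
j=0 picked index 1: u0 ∈ [0, 9/31)
j=1 picked index 1: u0 ∈ [-1/9, 50/279)
j=2 picked index 1: u0 ∈ [-2/9, 19/279)
j=3 picked index 2: u0 ∈ [-4/93, 14/93)
j=4 picked index 3: u0 ∈ [11/279, 20/279)
j=5 picked index 6: u0 ∈ [16/279, 25/279)
j=6 picked index 8: u0 ∈ [4/93, 1/3)
j=7 picked index 8: u0 ∈ [-19/279, 2/9)
j=8 picked index 8: u0 ∈ [-50/279, 1/9)
intersection: [16/279, 19/279)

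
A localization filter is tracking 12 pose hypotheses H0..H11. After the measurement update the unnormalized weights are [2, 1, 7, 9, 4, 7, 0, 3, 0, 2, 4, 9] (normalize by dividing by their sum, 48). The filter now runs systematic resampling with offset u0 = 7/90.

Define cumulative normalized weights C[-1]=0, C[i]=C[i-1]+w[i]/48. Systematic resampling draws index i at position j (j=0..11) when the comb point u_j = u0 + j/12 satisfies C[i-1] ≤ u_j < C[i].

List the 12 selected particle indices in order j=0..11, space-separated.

C = [1/24, 1/16, 5/24, 19/48, 23/48, 5/8, 5/8, 11/16, 11/16, 35/48, 13/16, 1]
j=0: u_0=7/90 ∈ [1/16, 5/24) → index 2
j=1: u_1=29/180 ∈ [1/16, 5/24) → index 2
j=2: u_2=11/45 ∈ [5/24, 19/48) → index 3
j=3: u_3=59/180 ∈ [5/24, 19/48) → index 3
j=4: u_4=37/90 ∈ [19/48, 23/48) → index 4
j=5: u_5=89/180 ∈ [23/48, 5/8) → index 5
j=6: u_6=26/45 ∈ [23/48, 5/8) → index 5
j=7: u_7=119/180 ∈ [5/8, 11/16) → index 7
j=8: u_8=67/90 ∈ [35/48, 13/16) → index 10
j=9: u_9=149/180 ∈ [13/16, 1) → index 11
j=10: u_10=41/45 ∈ [13/16, 1) → index 11
j=11: u_11=179/180 ∈ [13/16, 1) → index 11

2 2 3 3 4 5 5 7 10 11 11 11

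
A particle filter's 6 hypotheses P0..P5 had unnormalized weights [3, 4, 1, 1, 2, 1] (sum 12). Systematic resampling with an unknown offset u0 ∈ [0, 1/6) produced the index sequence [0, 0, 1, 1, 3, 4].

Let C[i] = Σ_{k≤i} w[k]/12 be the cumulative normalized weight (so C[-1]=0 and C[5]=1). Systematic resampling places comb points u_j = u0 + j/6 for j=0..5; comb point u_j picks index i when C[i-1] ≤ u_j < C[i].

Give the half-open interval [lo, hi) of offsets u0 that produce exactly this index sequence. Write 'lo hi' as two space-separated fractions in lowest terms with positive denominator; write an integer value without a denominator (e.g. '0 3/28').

0 1/12

C = [1/4, 7/12, 2/3, 3/4, 11/12, 1]
j=0 picked index 0: u0 ∈ [0, 1/4)
j=1 picked index 0: u0 ∈ [-1/6, 1/12)
j=2 picked index 1: u0 ∈ [-1/12, 1/4)
j=3 picked index 1: u0 ∈ [-1/4, 1/12)
j=4 picked index 3: u0 ∈ [0, 1/12)
j=5 picked index 4: u0 ∈ [-1/12, 1/12)
intersection: [0, 1/12)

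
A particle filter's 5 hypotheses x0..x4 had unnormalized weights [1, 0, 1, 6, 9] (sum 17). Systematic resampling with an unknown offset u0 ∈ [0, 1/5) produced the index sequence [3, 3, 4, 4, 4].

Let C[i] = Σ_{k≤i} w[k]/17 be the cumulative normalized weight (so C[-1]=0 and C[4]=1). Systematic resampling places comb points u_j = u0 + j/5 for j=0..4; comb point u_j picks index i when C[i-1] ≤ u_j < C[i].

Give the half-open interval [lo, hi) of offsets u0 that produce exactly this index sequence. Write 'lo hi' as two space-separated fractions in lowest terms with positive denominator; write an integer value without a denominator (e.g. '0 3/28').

2/17 1/5

C = [1/17, 1/17, 2/17, 8/17, 1]
j=0 picked index 3: u0 ∈ [2/17, 8/17)
j=1 picked index 3: u0 ∈ [-7/85, 23/85)
j=2 picked index 4: u0 ∈ [6/85, 3/5)
j=3 picked index 4: u0 ∈ [-11/85, 2/5)
j=4 picked index 4: u0 ∈ [-28/85, 1/5)
intersection: [2/17, 1/5)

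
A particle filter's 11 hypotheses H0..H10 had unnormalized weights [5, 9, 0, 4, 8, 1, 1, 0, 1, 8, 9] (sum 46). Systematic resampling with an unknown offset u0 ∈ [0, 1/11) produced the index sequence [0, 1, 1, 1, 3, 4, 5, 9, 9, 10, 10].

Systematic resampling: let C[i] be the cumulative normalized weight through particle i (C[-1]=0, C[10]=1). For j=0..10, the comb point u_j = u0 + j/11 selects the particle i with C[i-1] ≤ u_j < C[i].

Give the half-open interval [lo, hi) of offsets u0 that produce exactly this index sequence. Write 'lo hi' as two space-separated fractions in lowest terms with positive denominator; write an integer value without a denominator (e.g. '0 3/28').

5/253 7/253

C = [5/46, 7/23, 7/23, 9/23, 13/23, 27/46, 14/23, 14/23, 29/46, 37/46, 1]
j=0 picked index 0: u0 ∈ [0, 5/46)
j=1 picked index 1: u0 ∈ [9/506, 54/253)
j=2 picked index 1: u0 ∈ [-37/506, 31/253)
j=3 picked index 1: u0 ∈ [-83/506, 8/253)
j=4 picked index 3: u0 ∈ [-15/253, 7/253)
j=5 picked index 4: u0 ∈ [-16/253, 28/253)
j=6 picked index 5: u0 ∈ [5/253, 21/506)
j=7 picked index 9: u0 ∈ [-3/506, 85/506)
j=8 picked index 9: u0 ∈ [-49/506, 39/506)
j=9 picked index 10: u0 ∈ [-7/506, 2/11)
j=10 picked index 10: u0 ∈ [-53/506, 1/11)
intersection: [5/253, 7/253)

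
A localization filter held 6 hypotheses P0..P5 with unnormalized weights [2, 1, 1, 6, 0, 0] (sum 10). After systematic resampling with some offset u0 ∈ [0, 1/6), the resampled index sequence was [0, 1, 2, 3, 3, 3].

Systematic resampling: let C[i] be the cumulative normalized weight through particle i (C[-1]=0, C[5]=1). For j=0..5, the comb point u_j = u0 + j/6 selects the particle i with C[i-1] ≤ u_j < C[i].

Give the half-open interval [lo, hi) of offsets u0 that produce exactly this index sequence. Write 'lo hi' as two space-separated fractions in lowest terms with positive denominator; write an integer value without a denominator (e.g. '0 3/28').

C = [1/5, 3/10, 2/5, 1, 1, 1]
j=0 picked index 0: u0 ∈ [0, 1/5)
j=1 picked index 1: u0 ∈ [1/30, 2/15)
j=2 picked index 2: u0 ∈ [-1/30, 1/15)
j=3 picked index 3: u0 ∈ [-1/10, 1/2)
j=4 picked index 3: u0 ∈ [-4/15, 1/3)
j=5 picked index 3: u0 ∈ [-13/30, 1/6)
intersection: [1/30, 1/15)

1/30 1/15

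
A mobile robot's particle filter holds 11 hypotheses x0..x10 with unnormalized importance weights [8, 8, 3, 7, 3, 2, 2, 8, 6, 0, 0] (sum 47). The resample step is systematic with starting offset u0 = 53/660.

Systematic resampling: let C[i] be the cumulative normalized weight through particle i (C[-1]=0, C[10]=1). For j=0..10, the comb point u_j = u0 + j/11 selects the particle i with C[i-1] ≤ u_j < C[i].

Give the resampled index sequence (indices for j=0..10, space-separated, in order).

0 1 1 2 3 3 5 7 7 8 8

C = [8/47, 16/47, 19/47, 26/47, 29/47, 31/47, 33/47, 41/47, 1, 1, 1]
j=0: u_0=53/660 ∈ [0, 8/47) → index 0
j=1: u_1=113/660 ∈ [8/47, 16/47) → index 1
j=2: u_2=173/660 ∈ [8/47, 16/47) → index 1
j=3: u_3=233/660 ∈ [16/47, 19/47) → index 2
j=4: u_4=293/660 ∈ [19/47, 26/47) → index 3
j=5: u_5=353/660 ∈ [19/47, 26/47) → index 3
j=6: u_6=413/660 ∈ [29/47, 31/47) → index 5
j=7: u_7=43/60 ∈ [33/47, 41/47) → index 7
j=8: u_8=533/660 ∈ [33/47, 41/47) → index 7
j=9: u_9=593/660 ∈ [41/47, 1) → index 8
j=10: u_10=653/660 ∈ [41/47, 1) → index 8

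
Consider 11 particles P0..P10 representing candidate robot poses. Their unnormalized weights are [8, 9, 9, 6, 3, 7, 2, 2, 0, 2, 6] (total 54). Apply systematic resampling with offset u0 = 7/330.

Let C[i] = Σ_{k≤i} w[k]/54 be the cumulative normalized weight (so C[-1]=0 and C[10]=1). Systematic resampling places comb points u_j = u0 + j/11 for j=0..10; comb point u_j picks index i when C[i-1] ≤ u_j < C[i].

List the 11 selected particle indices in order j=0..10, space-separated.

C = [4/27, 17/54, 13/27, 16/27, 35/54, 7/9, 22/27, 23/27, 23/27, 8/9, 1]
j=0: u_0=7/330 ∈ [0, 4/27) → index 0
j=1: u_1=37/330 ∈ [0, 4/27) → index 0
j=2: u_2=67/330 ∈ [4/27, 17/54) → index 1
j=3: u_3=97/330 ∈ [4/27, 17/54) → index 1
j=4: u_4=127/330 ∈ [17/54, 13/27) → index 2
j=5: u_5=157/330 ∈ [17/54, 13/27) → index 2
j=6: u_6=17/30 ∈ [13/27, 16/27) → index 3
j=7: u_7=217/330 ∈ [35/54, 7/9) → index 5
j=8: u_8=247/330 ∈ [35/54, 7/9) → index 5
j=9: u_9=277/330 ∈ [22/27, 23/27) → index 7
j=10: u_10=307/330 ∈ [8/9, 1) → index 10

0 0 1 1 2 2 3 5 5 7 10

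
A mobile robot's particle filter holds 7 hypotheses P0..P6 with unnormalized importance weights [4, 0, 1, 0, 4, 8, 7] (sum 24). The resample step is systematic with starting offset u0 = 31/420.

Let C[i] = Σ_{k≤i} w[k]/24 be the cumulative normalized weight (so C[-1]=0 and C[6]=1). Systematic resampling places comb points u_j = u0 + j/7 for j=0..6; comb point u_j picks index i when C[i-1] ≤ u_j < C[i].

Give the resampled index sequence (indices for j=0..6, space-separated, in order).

C = [1/6, 1/6, 5/24, 5/24, 3/8, 17/24, 1]
j=0: u_0=31/420 ∈ [0, 1/6) → index 0
j=1: u_1=13/60 ∈ [5/24, 3/8) → index 4
j=2: u_2=151/420 ∈ [5/24, 3/8) → index 4
j=3: u_3=211/420 ∈ [3/8, 17/24) → index 5
j=4: u_4=271/420 ∈ [3/8, 17/24) → index 5
j=5: u_5=331/420 ∈ [17/24, 1) → index 6
j=6: u_6=391/420 ∈ [17/24, 1) → index 6

0 4 4 5 5 6 6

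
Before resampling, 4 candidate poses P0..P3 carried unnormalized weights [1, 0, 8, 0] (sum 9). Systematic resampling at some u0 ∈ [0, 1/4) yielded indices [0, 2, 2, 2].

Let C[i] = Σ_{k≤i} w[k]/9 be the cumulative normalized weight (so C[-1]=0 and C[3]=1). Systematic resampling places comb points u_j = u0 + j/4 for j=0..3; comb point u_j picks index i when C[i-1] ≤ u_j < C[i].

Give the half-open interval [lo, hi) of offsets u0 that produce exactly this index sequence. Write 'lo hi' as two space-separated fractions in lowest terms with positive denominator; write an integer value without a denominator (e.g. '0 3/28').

C = [1/9, 1/9, 1, 1]
j=0 picked index 0: u0 ∈ [0, 1/9)
j=1 picked index 2: u0 ∈ [-5/36, 3/4)
j=2 picked index 2: u0 ∈ [-7/18, 1/2)
j=3 picked index 2: u0 ∈ [-23/36, 1/4)
intersection: [0, 1/9)

0 1/9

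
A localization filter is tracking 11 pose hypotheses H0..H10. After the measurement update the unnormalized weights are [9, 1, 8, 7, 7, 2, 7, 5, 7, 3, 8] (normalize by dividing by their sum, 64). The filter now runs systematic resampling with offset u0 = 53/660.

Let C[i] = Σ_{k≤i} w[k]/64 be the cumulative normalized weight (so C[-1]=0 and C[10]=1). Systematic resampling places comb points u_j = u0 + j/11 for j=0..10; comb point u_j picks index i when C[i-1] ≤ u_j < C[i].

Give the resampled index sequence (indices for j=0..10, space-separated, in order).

0 2 2 3 4 6 6 7 8 10 10

C = [9/64, 5/32, 9/32, 25/64, 1/2, 17/32, 41/64, 23/32, 53/64, 7/8, 1]
j=0: u_0=53/660 ∈ [0, 9/64) → index 0
j=1: u_1=113/660 ∈ [5/32, 9/32) → index 2
j=2: u_2=173/660 ∈ [5/32, 9/32) → index 2
j=3: u_3=233/660 ∈ [9/32, 25/64) → index 3
j=4: u_4=293/660 ∈ [25/64, 1/2) → index 4
j=5: u_5=353/660 ∈ [17/32, 41/64) → index 6
j=6: u_6=413/660 ∈ [17/32, 41/64) → index 6
j=7: u_7=43/60 ∈ [41/64, 23/32) → index 7
j=8: u_8=533/660 ∈ [23/32, 53/64) → index 8
j=9: u_9=593/660 ∈ [7/8, 1) → index 10
j=10: u_10=653/660 ∈ [7/8, 1) → index 10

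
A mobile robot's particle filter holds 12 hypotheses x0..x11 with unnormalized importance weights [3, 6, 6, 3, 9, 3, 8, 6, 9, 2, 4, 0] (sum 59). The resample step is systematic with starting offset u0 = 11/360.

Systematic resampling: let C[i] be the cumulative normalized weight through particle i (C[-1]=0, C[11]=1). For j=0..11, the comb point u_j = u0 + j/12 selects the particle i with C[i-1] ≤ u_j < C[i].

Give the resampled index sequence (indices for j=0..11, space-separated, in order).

0 1 2 3 4 4 6 6 7 8 8 10

C = [3/59, 9/59, 15/59, 18/59, 27/59, 30/59, 38/59, 44/59, 53/59, 55/59, 1, 1]
j=0: u_0=11/360 ∈ [0, 3/59) → index 0
j=1: u_1=41/360 ∈ [3/59, 9/59) → index 1
j=2: u_2=71/360 ∈ [9/59, 15/59) → index 2
j=3: u_3=101/360 ∈ [15/59, 18/59) → index 3
j=4: u_4=131/360 ∈ [18/59, 27/59) → index 4
j=5: u_5=161/360 ∈ [18/59, 27/59) → index 4
j=6: u_6=191/360 ∈ [30/59, 38/59) → index 6
j=7: u_7=221/360 ∈ [30/59, 38/59) → index 6
j=8: u_8=251/360 ∈ [38/59, 44/59) → index 7
j=9: u_9=281/360 ∈ [44/59, 53/59) → index 8
j=10: u_10=311/360 ∈ [44/59, 53/59) → index 8
j=11: u_11=341/360 ∈ [55/59, 1) → index 10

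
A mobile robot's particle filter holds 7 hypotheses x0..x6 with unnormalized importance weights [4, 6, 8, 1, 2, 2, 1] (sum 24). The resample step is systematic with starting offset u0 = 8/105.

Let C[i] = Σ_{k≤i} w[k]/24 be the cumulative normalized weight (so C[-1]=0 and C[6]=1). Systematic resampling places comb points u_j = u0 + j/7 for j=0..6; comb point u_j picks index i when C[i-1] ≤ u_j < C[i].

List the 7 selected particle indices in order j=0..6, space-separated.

0 1 1 2 2 3 5

C = [1/6, 5/12, 3/4, 19/24, 7/8, 23/24, 1]
j=0: u_0=8/105 ∈ [0, 1/6) → index 0
j=1: u_1=23/105 ∈ [1/6, 5/12) → index 1
j=2: u_2=38/105 ∈ [1/6, 5/12) → index 1
j=3: u_3=53/105 ∈ [5/12, 3/4) → index 2
j=4: u_4=68/105 ∈ [5/12, 3/4) → index 2
j=5: u_5=83/105 ∈ [3/4, 19/24) → index 3
j=6: u_6=14/15 ∈ [7/8, 23/24) → index 5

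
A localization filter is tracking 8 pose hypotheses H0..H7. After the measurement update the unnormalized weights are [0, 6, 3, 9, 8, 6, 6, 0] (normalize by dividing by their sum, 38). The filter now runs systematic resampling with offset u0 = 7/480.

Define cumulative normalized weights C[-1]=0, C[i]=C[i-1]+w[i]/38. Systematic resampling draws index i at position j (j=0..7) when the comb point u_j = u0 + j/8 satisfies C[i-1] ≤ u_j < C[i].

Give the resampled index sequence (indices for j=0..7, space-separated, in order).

C = [0, 3/19, 9/38, 9/19, 13/19, 16/19, 1, 1]
j=0: u_0=7/480 ∈ [0, 3/19) → index 1
j=1: u_1=67/480 ∈ [0, 3/19) → index 1
j=2: u_2=127/480 ∈ [9/38, 9/19) → index 3
j=3: u_3=187/480 ∈ [9/38, 9/19) → index 3
j=4: u_4=247/480 ∈ [9/19, 13/19) → index 4
j=5: u_5=307/480 ∈ [9/19, 13/19) → index 4
j=6: u_6=367/480 ∈ [13/19, 16/19) → index 5
j=7: u_7=427/480 ∈ [16/19, 1) → index 6

1 1 3 3 4 4 5 6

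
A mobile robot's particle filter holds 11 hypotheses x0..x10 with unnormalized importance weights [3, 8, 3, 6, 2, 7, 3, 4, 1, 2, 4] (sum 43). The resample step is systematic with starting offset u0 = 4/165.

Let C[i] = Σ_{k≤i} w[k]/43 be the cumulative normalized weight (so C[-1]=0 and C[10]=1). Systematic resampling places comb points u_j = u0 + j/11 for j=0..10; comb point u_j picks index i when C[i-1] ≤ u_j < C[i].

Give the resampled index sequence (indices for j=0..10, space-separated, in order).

C = [3/43, 11/43, 14/43, 20/43, 22/43, 29/43, 32/43, 36/43, 37/43, 39/43, 1]
j=0: u_0=4/165 ∈ [0, 3/43) → index 0
j=1: u_1=19/165 ∈ [3/43, 11/43) → index 1
j=2: u_2=34/165 ∈ [3/43, 11/43) → index 1
j=3: u_3=49/165 ∈ [11/43, 14/43) → index 2
j=4: u_4=64/165 ∈ [14/43, 20/43) → index 3
j=5: u_5=79/165 ∈ [20/43, 22/43) → index 4
j=6: u_6=94/165 ∈ [22/43, 29/43) → index 5
j=7: u_7=109/165 ∈ [22/43, 29/43) → index 5
j=8: u_8=124/165 ∈ [32/43, 36/43) → index 7
j=9: u_9=139/165 ∈ [36/43, 37/43) → index 8
j=10: u_10=14/15 ∈ [39/43, 1) → index 10

0 1 1 2 3 4 5 5 7 8 10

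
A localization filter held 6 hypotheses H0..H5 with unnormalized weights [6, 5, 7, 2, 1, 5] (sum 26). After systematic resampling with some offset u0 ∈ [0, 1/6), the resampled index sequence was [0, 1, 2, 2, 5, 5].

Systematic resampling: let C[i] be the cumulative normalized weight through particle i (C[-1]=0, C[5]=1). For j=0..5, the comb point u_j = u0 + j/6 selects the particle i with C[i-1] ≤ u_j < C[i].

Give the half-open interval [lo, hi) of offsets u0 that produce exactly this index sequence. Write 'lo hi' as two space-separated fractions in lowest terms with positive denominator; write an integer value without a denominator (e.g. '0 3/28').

C = [3/13, 11/26, 9/13, 10/13, 21/26, 1]
j=0 picked index 0: u0 ∈ [0, 3/13)
j=1 picked index 1: u0 ∈ [5/78, 10/39)
j=2 picked index 2: u0 ∈ [7/78, 14/39)
j=3 picked index 2: u0 ∈ [-1/13, 5/26)
j=4 picked index 5: u0 ∈ [11/78, 1/3)
j=5 picked index 5: u0 ∈ [-1/39, 1/6)
intersection: [11/78, 1/6)

11/78 1/6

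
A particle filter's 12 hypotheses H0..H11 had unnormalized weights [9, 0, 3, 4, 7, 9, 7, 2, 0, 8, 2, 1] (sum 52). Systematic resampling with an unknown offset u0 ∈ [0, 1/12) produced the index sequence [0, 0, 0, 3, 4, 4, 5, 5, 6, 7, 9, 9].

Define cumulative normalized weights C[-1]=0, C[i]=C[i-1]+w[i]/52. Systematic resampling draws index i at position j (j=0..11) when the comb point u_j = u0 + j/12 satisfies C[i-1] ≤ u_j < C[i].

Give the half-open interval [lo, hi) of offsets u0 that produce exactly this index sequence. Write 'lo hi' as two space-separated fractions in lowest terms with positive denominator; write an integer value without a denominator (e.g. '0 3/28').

C = [9/52, 9/52, 3/13, 4/13, 23/52, 8/13, 3/4, 41/52, 41/52, 49/52, 51/52, 1]
j=0 picked index 0: u0 ∈ [0, 9/52)
j=1 picked index 0: u0 ∈ [-1/12, 7/78)
j=2 picked index 0: u0 ∈ [-1/6, 1/156)
j=3 picked index 3: u0 ∈ [-1/52, 3/52)
j=4 picked index 4: u0 ∈ [-1/39, 17/156)
j=5 picked index 4: u0 ∈ [-17/156, 1/39)
j=6 picked index 5: u0 ∈ [-3/52, 3/26)
j=7 picked index 5: u0 ∈ [-11/78, 5/156)
j=8 picked index 6: u0 ∈ [-2/39, 1/12)
j=9 picked index 7: u0 ∈ [0, 1/26)
j=10 picked index 9: u0 ∈ [-7/156, 17/156)
j=11 picked index 9: u0 ∈ [-5/39, 1/39)
intersection: [0, 1/156)

0 1/156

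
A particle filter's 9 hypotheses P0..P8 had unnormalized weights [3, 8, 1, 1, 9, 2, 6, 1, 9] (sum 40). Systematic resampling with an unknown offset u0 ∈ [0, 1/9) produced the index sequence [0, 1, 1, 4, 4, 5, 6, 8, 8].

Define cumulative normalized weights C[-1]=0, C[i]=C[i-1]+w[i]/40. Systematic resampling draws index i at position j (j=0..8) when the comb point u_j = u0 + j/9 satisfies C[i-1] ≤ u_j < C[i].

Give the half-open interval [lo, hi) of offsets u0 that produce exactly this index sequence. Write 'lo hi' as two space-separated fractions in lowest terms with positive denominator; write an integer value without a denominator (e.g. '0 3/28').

0 2/45

C = [3/40, 11/40, 3/10, 13/40, 11/20, 3/5, 3/4, 31/40, 1]
j=0 picked index 0: u0 ∈ [0, 3/40)
j=1 picked index 1: u0 ∈ [-13/360, 59/360)
j=2 picked index 1: u0 ∈ [-53/360, 19/360)
j=3 picked index 4: u0 ∈ [-1/120, 13/60)
j=4 picked index 4: u0 ∈ [-43/360, 19/180)
j=5 picked index 5: u0 ∈ [-1/180, 2/45)
j=6 picked index 6: u0 ∈ [-1/15, 1/12)
j=7 picked index 8: u0 ∈ [-1/360, 2/9)
j=8 picked index 8: u0 ∈ [-41/360, 1/9)
intersection: [0, 2/45)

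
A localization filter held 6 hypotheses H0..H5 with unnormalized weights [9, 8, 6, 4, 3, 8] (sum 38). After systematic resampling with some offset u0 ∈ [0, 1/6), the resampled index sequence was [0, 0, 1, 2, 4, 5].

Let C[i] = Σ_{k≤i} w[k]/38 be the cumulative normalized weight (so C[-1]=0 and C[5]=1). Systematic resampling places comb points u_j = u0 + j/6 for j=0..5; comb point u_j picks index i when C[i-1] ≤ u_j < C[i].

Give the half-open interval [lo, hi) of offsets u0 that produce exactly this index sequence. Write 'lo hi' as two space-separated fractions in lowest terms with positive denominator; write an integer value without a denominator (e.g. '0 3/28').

5/114 4/57

C = [9/38, 17/38, 23/38, 27/38, 15/19, 1]
j=0 picked index 0: u0 ∈ [0, 9/38)
j=1 picked index 0: u0 ∈ [-1/6, 4/57)
j=2 picked index 1: u0 ∈ [-11/114, 13/114)
j=3 picked index 2: u0 ∈ [-1/19, 2/19)
j=4 picked index 4: u0 ∈ [5/114, 7/57)
j=5 picked index 5: u0 ∈ [-5/114, 1/6)
intersection: [5/114, 4/57)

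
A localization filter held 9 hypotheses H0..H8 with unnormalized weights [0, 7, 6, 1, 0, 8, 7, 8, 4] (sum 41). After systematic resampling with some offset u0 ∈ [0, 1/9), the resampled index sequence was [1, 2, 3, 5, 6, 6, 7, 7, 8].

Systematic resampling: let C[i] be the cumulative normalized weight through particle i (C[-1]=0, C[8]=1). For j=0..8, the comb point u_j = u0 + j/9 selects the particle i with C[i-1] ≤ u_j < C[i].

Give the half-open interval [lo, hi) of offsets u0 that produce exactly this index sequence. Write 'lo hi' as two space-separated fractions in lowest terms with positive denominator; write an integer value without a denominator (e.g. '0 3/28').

35/369 1/9

C = [0, 7/41, 13/41, 14/41, 14/41, 22/41, 29/41, 37/41, 1]
j=0 picked index 1: u0 ∈ [0, 7/41)
j=1 picked index 2: u0 ∈ [22/369, 76/369)
j=2 picked index 3: u0 ∈ [35/369, 44/369)
j=3 picked index 5: u0 ∈ [1/123, 25/123)
j=4 picked index 6: u0 ∈ [34/369, 97/369)
j=5 picked index 6: u0 ∈ [-7/369, 56/369)
j=6 picked index 7: u0 ∈ [5/123, 29/123)
j=7 picked index 7: u0 ∈ [-26/369, 46/369)
j=8 picked index 8: u0 ∈ [5/369, 1/9)
intersection: [35/369, 1/9)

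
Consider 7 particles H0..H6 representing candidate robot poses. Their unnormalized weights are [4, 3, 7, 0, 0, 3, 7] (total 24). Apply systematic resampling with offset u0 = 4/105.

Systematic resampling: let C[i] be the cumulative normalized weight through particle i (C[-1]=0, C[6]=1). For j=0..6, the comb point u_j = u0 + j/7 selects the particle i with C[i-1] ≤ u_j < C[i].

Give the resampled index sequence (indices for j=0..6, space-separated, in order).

C = [1/6, 7/24, 7/12, 7/12, 7/12, 17/24, 1]
j=0: u_0=4/105 ∈ [0, 1/6) → index 0
j=1: u_1=19/105 ∈ [1/6, 7/24) → index 1
j=2: u_2=34/105 ∈ [7/24, 7/12) → index 2
j=3: u_3=7/15 ∈ [7/24, 7/12) → index 2
j=4: u_4=64/105 ∈ [7/12, 17/24) → index 5
j=5: u_5=79/105 ∈ [17/24, 1) → index 6
j=6: u_6=94/105 ∈ [17/24, 1) → index 6

0 1 2 2 5 6 6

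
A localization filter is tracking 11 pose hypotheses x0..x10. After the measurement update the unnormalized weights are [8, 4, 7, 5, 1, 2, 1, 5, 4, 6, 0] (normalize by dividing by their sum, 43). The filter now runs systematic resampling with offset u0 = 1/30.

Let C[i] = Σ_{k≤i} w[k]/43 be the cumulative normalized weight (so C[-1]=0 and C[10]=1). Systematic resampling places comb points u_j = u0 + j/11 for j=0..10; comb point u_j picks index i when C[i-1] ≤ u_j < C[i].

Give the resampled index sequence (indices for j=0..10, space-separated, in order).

C = [8/43, 12/43, 19/43, 24/43, 25/43, 27/43, 28/43, 33/43, 37/43, 1, 1]
j=0: u_0=1/30 ∈ [0, 8/43) → index 0
j=1: u_1=41/330 ∈ [0, 8/43) → index 0
j=2: u_2=71/330 ∈ [8/43, 12/43) → index 1
j=3: u_3=101/330 ∈ [12/43, 19/43) → index 2
j=4: u_4=131/330 ∈ [12/43, 19/43) → index 2
j=5: u_5=161/330 ∈ [19/43, 24/43) → index 3
j=6: u_6=191/330 ∈ [24/43, 25/43) → index 4
j=7: u_7=221/330 ∈ [28/43, 33/43) → index 7
j=8: u_8=251/330 ∈ [28/43, 33/43) → index 7
j=9: u_9=281/330 ∈ [33/43, 37/43) → index 8
j=10: u_10=311/330 ∈ [37/43, 1) → index 9

0 0 1 2 2 3 4 7 7 8 9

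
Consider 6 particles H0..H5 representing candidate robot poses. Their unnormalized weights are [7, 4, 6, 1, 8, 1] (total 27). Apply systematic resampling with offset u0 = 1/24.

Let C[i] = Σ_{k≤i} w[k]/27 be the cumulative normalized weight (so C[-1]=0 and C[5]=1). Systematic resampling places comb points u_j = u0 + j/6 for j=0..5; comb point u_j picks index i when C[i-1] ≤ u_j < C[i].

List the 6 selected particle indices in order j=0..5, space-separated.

0 0 1 2 4 4

C = [7/27, 11/27, 17/27, 2/3, 26/27, 1]
j=0: u_0=1/24 ∈ [0, 7/27) → index 0
j=1: u_1=5/24 ∈ [0, 7/27) → index 0
j=2: u_2=3/8 ∈ [7/27, 11/27) → index 1
j=3: u_3=13/24 ∈ [11/27, 17/27) → index 2
j=4: u_4=17/24 ∈ [2/3, 26/27) → index 4
j=5: u_5=7/8 ∈ [2/3, 26/27) → index 4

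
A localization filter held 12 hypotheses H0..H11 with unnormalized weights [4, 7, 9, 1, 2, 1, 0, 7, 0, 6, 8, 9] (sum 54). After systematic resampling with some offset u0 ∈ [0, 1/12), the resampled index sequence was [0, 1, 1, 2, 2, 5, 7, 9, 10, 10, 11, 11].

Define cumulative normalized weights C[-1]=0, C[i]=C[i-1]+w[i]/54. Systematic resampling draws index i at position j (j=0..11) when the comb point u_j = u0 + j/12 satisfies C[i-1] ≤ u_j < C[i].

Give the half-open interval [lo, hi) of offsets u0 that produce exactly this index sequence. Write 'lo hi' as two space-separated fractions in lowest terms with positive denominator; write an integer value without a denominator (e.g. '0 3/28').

C = [2/27, 11/54, 10/27, 7/18, 23/54, 4/9, 4/9, 31/54, 31/54, 37/54, 5/6, 1]
j=0 picked index 0: u0 ∈ [0, 2/27)
j=1 picked index 1: u0 ∈ [-1/108, 13/108)
j=2 picked index 1: u0 ∈ [-5/54, 1/27)
j=3 picked index 2: u0 ∈ [-5/108, 13/108)
j=4 picked index 2: u0 ∈ [-7/54, 1/27)
j=5 picked index 5: u0 ∈ [1/108, 1/36)
j=6 picked index 7: u0 ∈ [-1/18, 2/27)
j=7 picked index 9: u0 ∈ [-1/108, 11/108)
j=8 picked index 10: u0 ∈ [1/54, 1/6)
j=9 picked index 10: u0 ∈ [-7/108, 1/12)
j=10 picked index 11: u0 ∈ [0, 1/6)
j=11 picked index 11: u0 ∈ [-1/12, 1/12)
intersection: [1/54, 1/36)

1/54 1/36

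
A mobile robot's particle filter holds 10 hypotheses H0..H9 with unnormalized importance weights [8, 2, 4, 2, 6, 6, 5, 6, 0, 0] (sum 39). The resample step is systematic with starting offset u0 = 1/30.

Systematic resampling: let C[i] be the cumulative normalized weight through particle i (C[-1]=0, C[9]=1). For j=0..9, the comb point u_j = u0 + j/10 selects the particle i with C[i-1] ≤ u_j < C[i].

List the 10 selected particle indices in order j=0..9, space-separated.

C = [8/39, 10/39, 14/39, 16/39, 22/39, 28/39, 11/13, 1, 1, 1]
j=0: u_0=1/30 ∈ [0, 8/39) → index 0
j=1: u_1=2/15 ∈ [0, 8/39) → index 0
j=2: u_2=7/30 ∈ [8/39, 10/39) → index 1
j=3: u_3=1/3 ∈ [10/39, 14/39) → index 2
j=4: u_4=13/30 ∈ [16/39, 22/39) → index 4
j=5: u_5=8/15 ∈ [16/39, 22/39) → index 4
j=6: u_6=19/30 ∈ [22/39, 28/39) → index 5
j=7: u_7=11/15 ∈ [28/39, 11/13) → index 6
j=8: u_8=5/6 ∈ [28/39, 11/13) → index 6
j=9: u_9=14/15 ∈ [11/13, 1) → index 7

0 0 1 2 4 4 5 6 6 7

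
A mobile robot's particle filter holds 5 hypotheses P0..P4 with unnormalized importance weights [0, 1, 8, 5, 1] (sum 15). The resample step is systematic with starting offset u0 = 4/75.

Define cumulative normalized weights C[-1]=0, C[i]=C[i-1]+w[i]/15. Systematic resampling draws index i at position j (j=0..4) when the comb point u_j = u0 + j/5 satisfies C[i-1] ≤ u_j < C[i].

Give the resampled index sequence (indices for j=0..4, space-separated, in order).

1 2 2 3 3

C = [0, 1/15, 3/5, 14/15, 1]
j=0: u_0=4/75 ∈ [0, 1/15) → index 1
j=1: u_1=19/75 ∈ [1/15, 3/5) → index 2
j=2: u_2=34/75 ∈ [1/15, 3/5) → index 2
j=3: u_3=49/75 ∈ [3/5, 14/15) → index 3
j=4: u_4=64/75 ∈ [3/5, 14/15) → index 3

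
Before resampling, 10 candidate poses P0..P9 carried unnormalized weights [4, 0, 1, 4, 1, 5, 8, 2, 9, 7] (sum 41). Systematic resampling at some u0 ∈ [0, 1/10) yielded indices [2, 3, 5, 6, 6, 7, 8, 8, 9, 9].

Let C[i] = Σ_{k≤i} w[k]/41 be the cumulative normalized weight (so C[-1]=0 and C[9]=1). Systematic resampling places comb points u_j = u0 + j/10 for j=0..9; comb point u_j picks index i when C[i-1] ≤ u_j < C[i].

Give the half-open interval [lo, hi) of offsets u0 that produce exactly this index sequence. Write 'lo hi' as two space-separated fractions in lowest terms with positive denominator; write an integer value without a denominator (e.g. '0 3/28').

C = [4/41, 4/41, 5/41, 9/41, 10/41, 15/41, 23/41, 25/41, 34/41, 1]
j=0 picked index 2: u0 ∈ [4/41, 5/41)
j=1 picked index 3: u0 ∈ [9/410, 49/410)
j=2 picked index 5: u0 ∈ [9/205, 34/205)
j=3 picked index 6: u0 ∈ [27/410, 107/410)
j=4 picked index 6: u0 ∈ [-7/205, 33/205)
j=5 picked index 7: u0 ∈ [5/82, 9/82)
j=6 picked index 8: u0 ∈ [2/205, 47/205)
j=7 picked index 8: u0 ∈ [-37/410, 53/410)
j=8 picked index 9: u0 ∈ [6/205, 1/5)
j=9 picked index 9: u0 ∈ [-29/410, 1/10)
intersection: [4/41, 1/10)

4/41 1/10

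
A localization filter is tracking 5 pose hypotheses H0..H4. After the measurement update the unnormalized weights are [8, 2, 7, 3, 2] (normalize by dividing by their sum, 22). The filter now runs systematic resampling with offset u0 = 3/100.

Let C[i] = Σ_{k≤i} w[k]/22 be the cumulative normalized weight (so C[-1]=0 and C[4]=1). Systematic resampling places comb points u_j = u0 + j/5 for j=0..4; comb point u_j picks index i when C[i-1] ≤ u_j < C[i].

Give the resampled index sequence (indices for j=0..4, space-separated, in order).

C = [4/11, 5/11, 17/22, 10/11, 1]
j=0: u_0=3/100 ∈ [0, 4/11) → index 0
j=1: u_1=23/100 ∈ [0, 4/11) → index 0
j=2: u_2=43/100 ∈ [4/11, 5/11) → index 1
j=3: u_3=63/100 ∈ [5/11, 17/22) → index 2
j=4: u_4=83/100 ∈ [17/22, 10/11) → index 3

0 0 1 2 3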